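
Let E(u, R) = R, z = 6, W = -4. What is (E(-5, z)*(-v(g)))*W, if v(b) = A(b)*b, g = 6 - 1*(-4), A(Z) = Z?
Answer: 2400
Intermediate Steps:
g = 10 (g = 6 + 4 = 10)
v(b) = b² (v(b) = b*b = b²)
(E(-5, z)*(-v(g)))*W = (6*(-1*10²))*(-4) = (6*(-1*100))*(-4) = (6*(-100))*(-4) = -600*(-4) = 2400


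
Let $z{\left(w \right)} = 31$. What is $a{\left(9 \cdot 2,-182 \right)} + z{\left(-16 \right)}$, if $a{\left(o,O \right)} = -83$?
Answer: $-52$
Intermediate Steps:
$a{\left(9 \cdot 2,-182 \right)} + z{\left(-16 \right)} = -83 + 31 = -52$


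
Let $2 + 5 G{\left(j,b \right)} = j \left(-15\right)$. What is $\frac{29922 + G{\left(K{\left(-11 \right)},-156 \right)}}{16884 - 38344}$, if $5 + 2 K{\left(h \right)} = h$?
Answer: $- \frac{37432}{26825} \approx -1.3954$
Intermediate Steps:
$K{\left(h \right)} = - \frac{5}{2} + \frac{h}{2}$
$G{\left(j,b \right)} = - \frac{2}{5} - 3 j$ ($G{\left(j,b \right)} = - \frac{2}{5} + \frac{j \left(-15\right)}{5} = - \frac{2}{5} + \frac{\left(-15\right) j}{5} = - \frac{2}{5} - 3 j$)
$\frac{29922 + G{\left(K{\left(-11 \right)},-156 \right)}}{16884 - 38344} = \frac{29922 - \left(\frac{2}{5} + 3 \left(- \frac{5}{2} + \frac{1}{2} \left(-11\right)\right)\right)}{16884 - 38344} = \frac{29922 - \left(\frac{2}{5} + 3 \left(- \frac{5}{2} - \frac{11}{2}\right)\right)}{-21460} = \left(29922 - - \frac{118}{5}\right) \left(- \frac{1}{21460}\right) = \left(29922 + \left(- \frac{2}{5} + 24\right)\right) \left(- \frac{1}{21460}\right) = \left(29922 + \frac{118}{5}\right) \left(- \frac{1}{21460}\right) = \frac{149728}{5} \left(- \frac{1}{21460}\right) = - \frac{37432}{26825}$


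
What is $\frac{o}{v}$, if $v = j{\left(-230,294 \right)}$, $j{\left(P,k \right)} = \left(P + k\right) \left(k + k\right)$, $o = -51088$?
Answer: $- \frac{3193}{2352} \approx -1.3576$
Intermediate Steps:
$j{\left(P,k \right)} = 2 k \left(P + k\right)$ ($j{\left(P,k \right)} = \left(P + k\right) 2 k = 2 k \left(P + k\right)$)
$v = 37632$ ($v = 2 \cdot 294 \left(-230 + 294\right) = 2 \cdot 294 \cdot 64 = 37632$)
$\frac{o}{v} = - \frac{51088}{37632} = \left(-51088\right) \frac{1}{37632} = - \frac{3193}{2352}$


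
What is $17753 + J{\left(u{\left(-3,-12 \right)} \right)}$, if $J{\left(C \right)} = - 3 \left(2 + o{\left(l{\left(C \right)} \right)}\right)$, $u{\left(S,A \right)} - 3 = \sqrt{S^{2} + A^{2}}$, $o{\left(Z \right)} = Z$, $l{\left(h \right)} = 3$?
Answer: $17738$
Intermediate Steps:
$u{\left(S,A \right)} = 3 + \sqrt{A^{2} + S^{2}}$ ($u{\left(S,A \right)} = 3 + \sqrt{S^{2} + A^{2}} = 3 + \sqrt{A^{2} + S^{2}}$)
$J{\left(C \right)} = -15$ ($J{\left(C \right)} = - 3 \left(2 + 3\right) = \left(-3\right) 5 = -15$)
$17753 + J{\left(u{\left(-3,-12 \right)} \right)} = 17753 - 15 = 17738$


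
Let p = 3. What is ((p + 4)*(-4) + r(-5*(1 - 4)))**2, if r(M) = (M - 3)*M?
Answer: 23104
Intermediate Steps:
r(M) = M*(-3 + M) (r(M) = (-3 + M)*M = M*(-3 + M))
((p + 4)*(-4) + r(-5*(1 - 4)))**2 = ((3 + 4)*(-4) + (-5*(1 - 4))*(-3 - 5*(1 - 4)))**2 = (7*(-4) + (-5*(-3))*(-3 - 5*(-3)))**2 = (-28 + 15*(-3 + 15))**2 = (-28 + 15*12)**2 = (-28 + 180)**2 = 152**2 = 23104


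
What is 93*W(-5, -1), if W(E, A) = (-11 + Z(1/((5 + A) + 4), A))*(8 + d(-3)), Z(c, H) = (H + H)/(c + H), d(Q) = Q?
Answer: -28365/7 ≈ -4052.1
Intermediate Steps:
Z(c, H) = 2*H/(H + c) (Z(c, H) = (2*H)/(H + c) = 2*H/(H + c))
W(E, A) = -55 + 10*A/(A + 1/(9 + A)) (W(E, A) = (-11 + 2*A/(A + 1/((5 + A) + 4)))*(8 - 3) = (-11 + 2*A/(A + 1/(9 + A)))*5 = -55 + 10*A/(A + 1/(9 + A)))
93*W(-5, -1) = 93*(5*(-11 - 9*(-1)*(9 - 1))/(1 - (9 - 1))) = 93*(5*(-11 - 9*(-1)*8)/(1 - 1*8)) = 93*(5*(-11 + 72)/(1 - 8)) = 93*(5*61/(-7)) = 93*(5*(-1/7)*61) = 93*(-305/7) = -28365/7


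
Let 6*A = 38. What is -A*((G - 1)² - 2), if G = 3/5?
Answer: 874/75 ≈ 11.653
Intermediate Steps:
A = 19/3 (A = (⅙)*38 = 19/3 ≈ 6.3333)
G = ⅗ (G = 3*(⅕) = ⅗ ≈ 0.60000)
-A*((G - 1)² - 2) = -19*((⅗ - 1)² - 2)/3 = -19*((-⅖)² - 2)/3 = -19*(4/25 - 2)/3 = -19*(-46)/(3*25) = -1*(-874/75) = 874/75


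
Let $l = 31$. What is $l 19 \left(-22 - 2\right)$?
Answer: $-14136$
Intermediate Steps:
$l 19 \left(-22 - 2\right) = 31 \cdot 19 \left(-22 - 2\right) = 589 \left(-24\right) = -14136$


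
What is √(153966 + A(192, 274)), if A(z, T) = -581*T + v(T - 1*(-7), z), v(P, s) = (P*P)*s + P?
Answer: √15155565 ≈ 3893.0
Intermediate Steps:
v(P, s) = P + s*P² (v(P, s) = P²*s + P = s*P² + P = P + s*P²)
A(z, T) = -581*T + (1 + z*(7 + T))*(7 + T) (A(z, T) = -581*T + (T - 1*(-7))*(1 + (T - 1*(-7))*z) = -581*T + (T + 7)*(1 + (T + 7)*z) = -581*T + (7 + T)*(1 + (7 + T)*z) = -581*T + (7 + T)*(1 + z*(7 + T)) = -581*T + (1 + z*(7 + T))*(7 + T))
√(153966 + A(192, 274)) = √(153966 + (-581*274 + (1 + 192*(7 + 274))*(7 + 274))) = √(153966 + (-159194 + (1 + 192*281)*281)) = √(153966 + (-159194 + (1 + 53952)*281)) = √(153966 + (-159194 + 53953*281)) = √(153966 + (-159194 + 15160793)) = √(153966 + 15001599) = √15155565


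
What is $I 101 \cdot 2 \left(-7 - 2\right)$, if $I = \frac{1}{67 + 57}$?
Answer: $- \frac{909}{62} \approx -14.661$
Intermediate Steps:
$I = \frac{1}{124} \approx 0.0080645$
$I 101 \cdot 2 \left(-7 - 2\right) = \frac{1}{124} \cdot 101 \cdot 2 \left(-7 - 2\right) = \frac{101 \cdot 2 \left(-7 - 2\right)}{124} = \frac{101 \cdot 2 \left(-9\right)}{124} = \frac{101}{124} \left(-18\right) = - \frac{909}{62}$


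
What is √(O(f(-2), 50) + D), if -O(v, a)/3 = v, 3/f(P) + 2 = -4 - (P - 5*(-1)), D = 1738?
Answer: √1739 ≈ 41.701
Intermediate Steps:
f(P) = 3/(-11 - P) (f(P) = 3/(-2 + (-4 - (P - 5*(-1)))) = 3/(-2 + (-4 - (P + 5))) = 3/(-2 + (-4 - (5 + P))) = 3/(-2 + (-4 + (-5 - P))) = 3/(-2 + (-9 - P)) = 3/(-11 - P))
O(v, a) = -3*v
√(O(f(-2), 50) + D) = √(-(-9)/(11 - 2) + 1738) = √(-(-9)/9 + 1738) = √(-3*(-⅓) + 1738) = √(1 + 1738) = √1739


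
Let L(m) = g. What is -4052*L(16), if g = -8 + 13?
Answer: -20260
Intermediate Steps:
g = 5
L(m) = 5
-4052*L(16) = -4052*5 = -20260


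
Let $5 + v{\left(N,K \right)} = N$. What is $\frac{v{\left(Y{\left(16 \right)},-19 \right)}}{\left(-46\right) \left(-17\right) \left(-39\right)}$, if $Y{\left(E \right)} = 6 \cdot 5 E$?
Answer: $- \frac{475}{30498} \approx -0.015575$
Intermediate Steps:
$Y{\left(E \right)} = 30 E$
$v{\left(N,K \right)} = -5 + N$
$\frac{v{\left(Y{\left(16 \right)},-19 \right)}}{\left(-46\right) \left(-17\right) \left(-39\right)} = \frac{-5 + 30 \cdot 16}{\left(-46\right) \left(-17\right) \left(-39\right)} = \frac{-5 + 480}{782 \left(-39\right)} = \frac{475}{-30498} = 475 \left(- \frac{1}{30498}\right) = - \frac{475}{30498}$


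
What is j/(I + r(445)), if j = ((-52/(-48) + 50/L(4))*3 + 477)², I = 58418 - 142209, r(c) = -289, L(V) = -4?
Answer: -3136441/1345280 ≈ -2.3314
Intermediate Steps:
I = -83791
j = 3136441/16 (j = ((-52/(-48) + 50/(-4))*3 + 477)² = ((-52*(-1/48) + 50*(-¼))*3 + 477)² = ((13/12 - 25/2)*3 + 477)² = (-137/12*3 + 477)² = (-137/4 + 477)² = (1771/4)² = 3136441/16 ≈ 1.9603e+5)
j/(I + r(445)) = 3136441/(16*(-83791 - 289)) = (3136441/16)/(-84080) = (3136441/16)*(-1/84080) = -3136441/1345280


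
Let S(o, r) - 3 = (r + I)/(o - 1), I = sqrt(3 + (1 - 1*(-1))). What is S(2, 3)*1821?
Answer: 10926 + 1821*sqrt(5) ≈ 14998.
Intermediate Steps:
I = sqrt(5) (I = sqrt(3 + (1 + 1)) = sqrt(3 + 2) = sqrt(5) ≈ 2.2361)
S(o, r) = 3 + (r + sqrt(5))/(-1 + o) (S(o, r) = 3 + (r + sqrt(5))/(o - 1) = 3 + (r + sqrt(5))/(-1 + o))
S(2, 3)*1821 = ((-3 + 3 + sqrt(5) + 3*2)/(-1 + 2))*1821 = ((-3 + 3 + sqrt(5) + 6)/1)*1821 = (1*(6 + sqrt(5)))*1821 = (6 + sqrt(5))*1821 = 10926 + 1821*sqrt(5)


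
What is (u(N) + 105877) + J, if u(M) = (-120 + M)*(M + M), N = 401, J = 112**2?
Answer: 343783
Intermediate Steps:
J = 12544
u(M) = 2*M*(-120 + M) (u(M) = (-120 + M)*(2*M) = 2*M*(-120 + M))
(u(N) + 105877) + J = (2*401*(-120 + 401) + 105877) + 12544 = (2*401*281 + 105877) + 12544 = (225362 + 105877) + 12544 = 331239 + 12544 = 343783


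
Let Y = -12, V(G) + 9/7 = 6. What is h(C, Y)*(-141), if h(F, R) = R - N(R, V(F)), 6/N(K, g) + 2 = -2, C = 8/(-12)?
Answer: 2961/2 ≈ 1480.5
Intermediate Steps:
V(G) = 33/7 (V(G) = -9/7 + 6 = 33/7)
C = -⅔ (C = 8*(-1/12) = -⅔ ≈ -0.66667)
N(K, g) = -3/2 (N(K, g) = 6/(-2 - 2) = 6/(-4) = 6*(-¼) = -3/2)
h(F, R) = 3/2 + R (h(F, R) = R - 1*(-3/2) = R + 3/2 = 3/2 + R)
h(C, Y)*(-141) = (3/2 - 12)*(-141) = -21/2*(-141) = 2961/2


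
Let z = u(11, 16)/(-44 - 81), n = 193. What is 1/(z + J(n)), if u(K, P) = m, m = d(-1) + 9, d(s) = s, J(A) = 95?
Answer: 125/11867 ≈ 0.010533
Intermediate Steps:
m = 8 (m = -1 + 9 = 8)
u(K, P) = 8
z = -8/125 (z = 8/(-44 - 81) = 8/(-125) = -1/125*8 = -8/125 ≈ -0.064000)
1/(z + J(n)) = 1/(-8/125 + 95) = 1/(11867/125) = 125/11867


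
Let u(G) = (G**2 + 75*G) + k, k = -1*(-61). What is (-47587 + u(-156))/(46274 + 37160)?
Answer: -17445/41717 ≈ -0.41817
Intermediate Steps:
k = 61
u(G) = 61 + G**2 + 75*G (u(G) = (G**2 + 75*G) + 61 = 61 + G**2 + 75*G)
(-47587 + u(-156))/(46274 + 37160) = (-47587 + (61 + (-156)**2 + 75*(-156)))/(46274 + 37160) = (-47587 + (61 + 24336 - 11700))/83434 = (-47587 + 12697)*(1/83434) = -34890*1/83434 = -17445/41717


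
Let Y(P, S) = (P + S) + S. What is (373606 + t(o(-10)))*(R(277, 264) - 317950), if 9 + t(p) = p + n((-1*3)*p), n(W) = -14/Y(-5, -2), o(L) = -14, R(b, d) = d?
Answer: -1068143248046/9 ≈ -1.1868e+11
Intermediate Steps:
Y(P, S) = P + 2*S
n(W) = 14/9 (n(W) = -14/(-5 + 2*(-2)) = -14/(-5 - 4) = -14/(-9) = -14*(-1/9) = 14/9)
t(p) = -67/9 + p (t(p) = -9 + (p + 14/9) = -9 + (14/9 + p) = -67/9 + p)
(373606 + t(o(-10)))*(R(277, 264) - 317950) = (373606 + (-67/9 - 14))*(264 - 317950) = (373606 - 193/9)*(-317686) = (3362261/9)*(-317686) = -1068143248046/9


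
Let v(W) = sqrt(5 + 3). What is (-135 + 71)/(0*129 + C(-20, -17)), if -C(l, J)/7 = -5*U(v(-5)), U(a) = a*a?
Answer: -8/35 ≈ -0.22857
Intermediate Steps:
v(W) = 2*sqrt(2) (v(W) = sqrt(8) = 2*sqrt(2))
U(a) = a**2
C(l, J) = 280 (C(l, J) = -(-35)*(2*sqrt(2))**2 = -(-35)*8 = -7*(-40) = 280)
(-135 + 71)/(0*129 + C(-20, -17)) = (-135 + 71)/(0*129 + 280) = -64/(0 + 280) = -64/280 = -64*1/280 = -8/35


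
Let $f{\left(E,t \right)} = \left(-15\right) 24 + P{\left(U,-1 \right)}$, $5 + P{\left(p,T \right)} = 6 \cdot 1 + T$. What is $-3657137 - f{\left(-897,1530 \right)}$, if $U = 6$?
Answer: $-3656777$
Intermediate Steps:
$P{\left(p,T \right)} = 1 + T$ ($P{\left(p,T \right)} = -5 + \left(6 \cdot 1 + T\right) = -5 + \left(6 + T\right) = 1 + T$)
$f{\left(E,t \right)} = -360$ ($f{\left(E,t \right)} = \left(-15\right) 24 + \left(1 - 1\right) = -360 + 0 = -360$)
$-3657137 - f{\left(-897,1530 \right)} = -3657137 - -360 = -3657137 + 360 = -3656777$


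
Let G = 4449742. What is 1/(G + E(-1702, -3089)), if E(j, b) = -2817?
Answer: 1/4446925 ≈ 2.2487e-7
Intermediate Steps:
1/(G + E(-1702, -3089)) = 1/(4449742 - 2817) = 1/4446925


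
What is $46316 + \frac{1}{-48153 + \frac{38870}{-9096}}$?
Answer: $\frac{10144096921616}{219019279} \approx 46316.0$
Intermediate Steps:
$46316 + \frac{1}{-48153 + \frac{38870}{-9096}} = 46316 + \frac{1}{-48153 + 38870 \left(- \frac{1}{9096}\right)} = 46316 + \frac{1}{-48153 - \frac{19435}{4548}} = 46316 + \frac{1}{- \frac{219019279}{4548}} = 46316 - \frac{4548}{219019279} = \frac{10144096921616}{219019279}$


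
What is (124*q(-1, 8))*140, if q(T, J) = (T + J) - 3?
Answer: 69440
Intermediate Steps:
q(T, J) = -3 + J + T (q(T, J) = (J + T) - 3 = -3 + J + T)
(124*q(-1, 8))*140 = (124*(-3 + 8 - 1))*140 = (124*4)*140 = 496*140 = 69440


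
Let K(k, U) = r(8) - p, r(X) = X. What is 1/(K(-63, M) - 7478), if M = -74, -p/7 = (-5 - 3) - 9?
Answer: -1/7589 ≈ -0.00013177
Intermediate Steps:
p = 119 (p = -7*((-5 - 3) - 9) = -7*(-8 - 9) = -7*(-17) = 119)
K(k, U) = -111 (K(k, U) = 8 - 1*119 = 8 - 119 = -111)
1/(K(-63, M) - 7478) = 1/(-111 - 7478) = 1/(-7589) = -1/7589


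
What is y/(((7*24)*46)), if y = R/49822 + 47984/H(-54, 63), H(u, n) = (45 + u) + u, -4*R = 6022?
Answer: -4781507389/48513076416 ≈ -0.098561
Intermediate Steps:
R = -3011/2 (R = -1/4*6022 = -3011/2 ≈ -1505.5)
H(u, n) = 45 + 2*u
y = -4781507389/6277572 (y = -3011/2/49822 + 47984/(45 + 2*(-54)) = -3011/2*1/49822 + 47984/(45 - 108) = -3011/99644 + 47984/(-63) = -3011/99644 + 47984*(-1/63) = -3011/99644 - 47984/63 = -4781507389/6277572 ≈ -761.68)
y/(((7*24)*46)) = -4781507389/(6277572*((7*24)*46)) = -4781507389/(6277572*(168*46)) = -4781507389/6277572/7728 = -4781507389/6277572*1/7728 = -4781507389/48513076416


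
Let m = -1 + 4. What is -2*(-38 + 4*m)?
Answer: 52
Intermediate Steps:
m = 3
-2*(-38 + 4*m) = -2*(-38 + 4*3) = -2*(-38 + 12) = -2*(-26) = 52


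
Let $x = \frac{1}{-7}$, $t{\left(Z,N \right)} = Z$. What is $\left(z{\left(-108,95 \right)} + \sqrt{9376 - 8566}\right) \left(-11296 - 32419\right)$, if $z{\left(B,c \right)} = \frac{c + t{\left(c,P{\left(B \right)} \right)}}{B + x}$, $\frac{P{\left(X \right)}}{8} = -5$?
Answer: $\frac{58140950}{757} - 393435 \sqrt{10} \approx -1.1673 \cdot 10^{6}$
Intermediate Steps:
$P{\left(X \right)} = -40$ ($P{\left(X \right)} = 8 \left(-5\right) = -40$)
$x = - \frac{1}{7} \approx -0.14286$
$z{\left(B,c \right)} = \frac{2 c}{- \frac{1}{7} + B}$ ($z{\left(B,c \right)} = \frac{c + c}{B - \frac{1}{7}} = \frac{2 c}{- \frac{1}{7} + B}$)
$\left(z{\left(-108,95 \right)} + \sqrt{9376 - 8566}\right) \left(-11296 - 32419\right) = \left(14 \cdot 95 \frac{1}{-1 + 7 \left(-108\right)} + \sqrt{9376 - 8566}\right) \left(-11296 - 32419\right) = \left(14 \cdot 95 \frac{1}{-1 - 756} + \sqrt{810}\right) \left(-43715\right) = \left(14 \cdot 95 \frac{1}{-757} + 9 \sqrt{10}\right) \left(-43715\right) = \left(14 \cdot 95 \left(- \frac{1}{757}\right) + 9 \sqrt{10}\right) \left(-43715\right) = \left(- \frac{1330}{757} + 9 \sqrt{10}\right) \left(-43715\right) = \frac{58140950}{757} - 393435 \sqrt{10}$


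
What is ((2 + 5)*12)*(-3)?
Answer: -252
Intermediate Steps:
((2 + 5)*12)*(-3) = (7*12)*(-3) = 84*(-3) = -252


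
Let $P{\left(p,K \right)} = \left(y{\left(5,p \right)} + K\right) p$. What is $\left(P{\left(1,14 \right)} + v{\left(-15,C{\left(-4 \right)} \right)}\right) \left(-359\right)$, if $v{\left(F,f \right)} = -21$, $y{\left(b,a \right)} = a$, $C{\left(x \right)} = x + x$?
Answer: $2154$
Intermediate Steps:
$C{\left(x \right)} = 2 x$
$P{\left(p,K \right)} = p \left(K + p\right)$ ($P{\left(p,K \right)} = \left(p + K\right) p = \left(K + p\right) p = p \left(K + p\right)$)
$\left(P{\left(1,14 \right)} + v{\left(-15,C{\left(-4 \right)} \right)}\right) \left(-359\right) = \left(1 \left(14 + 1\right) - 21\right) \left(-359\right) = \left(1 \cdot 15 - 21\right) \left(-359\right) = \left(15 - 21\right) \left(-359\right) = \left(-6\right) \left(-359\right) = 2154$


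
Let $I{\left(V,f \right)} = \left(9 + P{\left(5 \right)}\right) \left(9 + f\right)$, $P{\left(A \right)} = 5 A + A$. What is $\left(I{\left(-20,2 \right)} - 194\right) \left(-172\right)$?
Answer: $-40420$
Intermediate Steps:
$P{\left(A \right)} = 6 A$
$I{\left(V,f \right)} = 351 + 39 f$ ($I{\left(V,f \right)} = \left(9 + 6 \cdot 5\right) \left(9 + f\right) = \left(9 + 30\right) \left(9 + f\right) = 39 \left(9 + f\right) = 351 + 39 f$)
$\left(I{\left(-20,2 \right)} - 194\right) \left(-172\right) = \left(\left(351 + 39 \cdot 2\right) - 194\right) \left(-172\right) = \left(\left(351 + 78\right) - 194\right) \left(-172\right) = \left(429 - 194\right) \left(-172\right) = 235 \left(-172\right) = -40420$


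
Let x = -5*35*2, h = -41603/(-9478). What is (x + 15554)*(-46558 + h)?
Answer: -479181341406/677 ≈ -7.0780e+8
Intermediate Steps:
h = 41603/9478 (h = -41603*(-1/9478) = 41603/9478 ≈ 4.3894)
x = -350 (x = -175*2 = -350)
(x + 15554)*(-46558 + h) = (-350 + 15554)*(-46558 + 41603/9478) = 15204*(-441235121/9478) = -479181341406/677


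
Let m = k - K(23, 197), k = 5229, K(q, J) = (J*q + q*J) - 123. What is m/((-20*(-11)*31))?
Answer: -371/682 ≈ -0.54399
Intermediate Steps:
K(q, J) = -123 + 2*J*q (K(q, J) = (J*q + J*q) - 123 = 2*J*q - 123 = -123 + 2*J*q)
m = -3710 (m = 5229 - (-123 + 2*197*23) = 5229 - (-123 + 9062) = 5229 - 1*8939 = 5229 - 8939 = -3710)
m/((-20*(-11)*31)) = -3710/(-20*(-11)*31) = -3710/(220*31) = -3710/6820 = -3710*1/6820 = -371/682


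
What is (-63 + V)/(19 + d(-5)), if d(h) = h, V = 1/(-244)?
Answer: -15373/3416 ≈ -4.5003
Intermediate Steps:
V = -1/244 ≈ -0.0040984
(-63 + V)/(19 + d(-5)) = (-63 - 1/244)/(19 - 5) = -15373/244/14 = -15373/244*1/14 = -15373/3416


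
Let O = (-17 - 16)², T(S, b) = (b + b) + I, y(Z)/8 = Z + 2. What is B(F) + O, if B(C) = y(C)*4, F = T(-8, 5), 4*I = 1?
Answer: 1481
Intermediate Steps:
I = ¼ (I = (¼)*1 = ¼ ≈ 0.25000)
y(Z) = 16 + 8*Z (y(Z) = 8*(Z + 2) = 8*(2 + Z) = 16 + 8*Z)
T(S, b) = ¼ + 2*b (T(S, b) = (b + b) + ¼ = 2*b + ¼ = ¼ + 2*b)
F = 41/4 (F = ¼ + 2*5 = ¼ + 10 = 41/4 ≈ 10.250)
B(C) = 64 + 32*C (B(C) = (16 + 8*C)*4 = 64 + 32*C)
O = 1089 (O = (-33)² = 1089)
B(F) + O = (64 + 32*(41/4)) + 1089 = (64 + 328) + 1089 = 392 + 1089 = 1481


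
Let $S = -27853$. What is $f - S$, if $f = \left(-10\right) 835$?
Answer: $19503$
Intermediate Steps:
$f = -8350$
$f - S = -8350 - -27853 = -8350 + 27853 = 19503$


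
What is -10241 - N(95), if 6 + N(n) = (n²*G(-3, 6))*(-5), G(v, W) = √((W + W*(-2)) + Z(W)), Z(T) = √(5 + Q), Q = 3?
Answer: -10235 + 45125*I*√(6 - 2*√2) ≈ -10235.0 + 80363.0*I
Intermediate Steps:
Z(T) = 2*√2 (Z(T) = √(5 + 3) = √8 = 2*√2)
G(v, W) = √(-W + 2*√2) (G(v, W) = √((W + W*(-2)) + 2*√2) = √((W - 2*W) + 2*√2) = √(-W + 2*√2))
N(n) = -6 - 5*n²*√(-6 + 2*√2) (N(n) = -6 + (n²*√(-1*6 + 2*√2))*(-5) = -6 + (n²*√(-6 + 2*√2))*(-5) = -6 - 5*n²*√(-6 + 2*√2))
-10241 - N(95) = -10241 - (-6 - 5*I*95²*√(6 - 2*√2)) = -10241 - (-6 - 5*I*9025*√(6 - 2*√2)) = -10241 - (-6 - 45125*I*√(6 - 2*√2)) = -10241 + (6 + 45125*I*√(6 - 2*√2)) = -10235 + 45125*I*√(6 - 2*√2)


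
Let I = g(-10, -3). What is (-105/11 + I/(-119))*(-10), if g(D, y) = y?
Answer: 124620/1309 ≈ 95.202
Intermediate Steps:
I = -3
(-105/11 + I/(-119))*(-10) = (-105/11 - 3/(-119))*(-10) = (-105*1/11 - 3*(-1/119))*(-10) = (-105/11 + 3/119)*(-10) = -12462/1309*(-10) = 124620/1309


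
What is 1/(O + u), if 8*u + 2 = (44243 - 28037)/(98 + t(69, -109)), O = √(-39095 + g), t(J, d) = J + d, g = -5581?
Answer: 1866440/2469363049 - 322944*I*√1241/2469363049 ≈ 0.00075584 - 0.0046071*I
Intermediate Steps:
O = 6*I*√1241 (O = √(-39095 - 5581) = √(-44676) = 6*I*√1241 ≈ 211.37*I)
u = 8045/232 (u = -¼ + ((44243 - 28037)/(98 + (69 - 109)))/8 = -¼ + (16206/(98 - 40))/8 = -¼ + (16206/58)/8 = -¼ + (16206*(1/58))/8 = -¼ + (⅛)*(8103/29) = -¼ + 8103/232 = 8045/232 ≈ 34.677)
1/(O + u) = 1/(6*I*√1241 + 8045/232) = 1/(8045/232 + 6*I*√1241)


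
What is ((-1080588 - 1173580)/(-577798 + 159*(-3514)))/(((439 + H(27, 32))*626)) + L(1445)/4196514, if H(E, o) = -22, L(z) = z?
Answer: 18256790299663/51875994309064338 ≈ 0.00035193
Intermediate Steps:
((-1080588 - 1173580)/(-577798 + 159*(-3514)))/(((439 + H(27, 32))*626)) + L(1445)/4196514 = ((-1080588 - 1173580)/(-577798 + 159*(-3514)))/(((439 - 22)*626)) + 1445/4196514 = (-2254168/(-577798 - 558726))/((417*626)) + 1445*(1/4196514) = -2254168/(-1136524)/261042 + 1445/4196514 = -2254168*(-1/1136524)*(1/261042) + 1445/4196514 = (563542/284131)*(1/261042) + 1445/4196514 = 281771/37085062251 + 1445/4196514 = 18256790299663/51875994309064338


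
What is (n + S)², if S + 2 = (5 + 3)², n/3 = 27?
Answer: 20449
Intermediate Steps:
n = 81 (n = 3*27 = 81)
S = 62 (S = -2 + (5 + 3)² = -2 + 8² = -2 + 64 = 62)
(n + S)² = (81 + 62)² = 143² = 20449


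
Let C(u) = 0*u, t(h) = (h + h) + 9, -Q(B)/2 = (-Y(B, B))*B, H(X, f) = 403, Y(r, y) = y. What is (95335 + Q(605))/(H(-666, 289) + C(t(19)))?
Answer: 63645/31 ≈ 2053.1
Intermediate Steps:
Q(B) = 2*B² (Q(B) = -2*(-B)*B = -(-2)*B² = 2*B²)
t(h) = 9 + 2*h (t(h) = 2*h + 9 = 9 + 2*h)
C(u) = 0
(95335 + Q(605))/(H(-666, 289) + C(t(19))) = (95335 + 2*605²)/(403 + 0) = (95335 + 2*366025)/403 = (95335 + 732050)*(1/403) = 827385*(1/403) = 63645/31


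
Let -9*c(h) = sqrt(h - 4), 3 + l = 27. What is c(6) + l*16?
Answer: 384 - sqrt(2)/9 ≈ 383.84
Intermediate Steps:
l = 24 (l = -3 + 27 = 24)
c(h) = -sqrt(-4 + h)/9 (c(h) = -sqrt(h - 4)/9 = -sqrt(-4 + h)/9)
c(6) + l*16 = -sqrt(-4 + 6)/9 + 24*16 = -sqrt(2)/9 + 384 = 384 - sqrt(2)/9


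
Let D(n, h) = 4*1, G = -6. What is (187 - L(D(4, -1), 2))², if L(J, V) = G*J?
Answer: 44521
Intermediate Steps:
D(n, h) = 4
L(J, V) = -6*J
(187 - L(D(4, -1), 2))² = (187 - (-6)*4)² = (187 - 1*(-24))² = (187 + 24)² = 211² = 44521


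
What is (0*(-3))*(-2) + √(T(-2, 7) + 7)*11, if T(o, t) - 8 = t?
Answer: 11*√22 ≈ 51.595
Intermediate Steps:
T(o, t) = 8 + t
(0*(-3))*(-2) + √(T(-2, 7) + 7)*11 = (0*(-3))*(-2) + √((8 + 7) + 7)*11 = 0*(-2) + √(15 + 7)*11 = 0 + √22*11 = 0 + 11*√22 = 11*√22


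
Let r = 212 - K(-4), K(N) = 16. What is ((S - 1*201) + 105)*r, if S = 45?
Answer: -9996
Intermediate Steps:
r = 196 (r = 212 - 1*16 = 212 - 16 = 196)
((S - 1*201) + 105)*r = ((45 - 1*201) + 105)*196 = ((45 - 201) + 105)*196 = (-156 + 105)*196 = -51*196 = -9996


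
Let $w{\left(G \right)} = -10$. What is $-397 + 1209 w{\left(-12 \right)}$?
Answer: $-12487$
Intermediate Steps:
$-397 + 1209 w{\left(-12 \right)} = -397 + 1209 \left(-10\right) = -397 - 12090 = -12487$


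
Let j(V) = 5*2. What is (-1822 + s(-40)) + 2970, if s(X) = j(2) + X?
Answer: 1118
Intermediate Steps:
j(V) = 10
s(X) = 10 + X
(-1822 + s(-40)) + 2970 = (-1822 + (10 - 40)) + 2970 = (-1822 - 30) + 2970 = -1852 + 2970 = 1118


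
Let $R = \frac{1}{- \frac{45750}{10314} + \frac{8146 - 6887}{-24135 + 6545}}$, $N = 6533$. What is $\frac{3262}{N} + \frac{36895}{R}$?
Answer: $- \frac{6570015445256993}{39507938586} \approx -1.663 \cdot 10^{5}$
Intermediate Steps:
$R = - \frac{30237210}{136287971}$ ($R = \frac{1}{\left(-45750\right) \frac{1}{10314} + \frac{1259}{-17590}} = \frac{1}{- \frac{7625}{1719} + 1259 \left(- \frac{1}{17590}\right)} = \frac{1}{- \frac{7625}{1719} - \frac{1259}{17590}} = \frac{1}{- \frac{136287971}{30237210}} = - \frac{30237210}{136287971} \approx -0.22186$)
$\frac{3262}{N} + \frac{36895}{R} = \frac{3262}{6533} + \frac{36895}{- \frac{30237210}{136287971}} = 3262 \cdot \frac{1}{6533} + 36895 \left(- \frac{136287971}{30237210}\right) = \frac{3262}{6533} - \frac{1005668938009}{6047442} = - \frac{6570015445256993}{39507938586}$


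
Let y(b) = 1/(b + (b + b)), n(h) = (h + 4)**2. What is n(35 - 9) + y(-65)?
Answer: 175499/195 ≈ 900.00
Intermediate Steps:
n(h) = (4 + h)**2
y(b) = 1/(3*b) (y(b) = 1/(b + 2*b) = 1/(3*b))
n(35 - 9) + y(-65) = (4 + (35 - 9))**2 + (1/3)/(-65) = (4 + 26)**2 + (1/3)*(-1/65) = 30**2 - 1/195 = 900 - 1/195 = 175499/195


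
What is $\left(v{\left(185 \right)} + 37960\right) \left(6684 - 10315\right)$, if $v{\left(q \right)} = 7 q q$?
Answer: $-1007729585$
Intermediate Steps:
$v{\left(q \right)} = 7 q^{2}$
$\left(v{\left(185 \right)} + 37960\right) \left(6684 - 10315\right) = \left(7 \cdot 185^{2} + 37960\right) \left(6684 - 10315\right) = \left(7 \cdot 34225 + 37960\right) \left(-3631\right) = \left(239575 + 37960\right) \left(-3631\right) = 277535 \left(-3631\right) = -1007729585$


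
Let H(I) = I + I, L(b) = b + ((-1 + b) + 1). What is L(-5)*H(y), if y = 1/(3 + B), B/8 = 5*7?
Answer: -20/283 ≈ -0.070671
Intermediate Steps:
B = 280 (B = 8*(5*7) = 8*35 = 280)
L(b) = 2*b (L(b) = b + b = 2*b)
y = 1/283 (y = 1/(3 + 280) = 1/283 ≈ 0.0035336)
H(I) = 2*I
L(-5)*H(y) = (2*(-5))*(2*(1/283)) = -10*2/283 = -20/283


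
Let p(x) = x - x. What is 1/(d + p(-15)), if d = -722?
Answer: -1/722 ≈ -0.0013850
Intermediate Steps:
p(x) = 0
1/(d + p(-15)) = 1/(-722 + 0) = 1/(-722) = -1/722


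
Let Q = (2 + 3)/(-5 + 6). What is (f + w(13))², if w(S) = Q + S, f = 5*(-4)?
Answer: 4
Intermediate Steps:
f = -20
Q = 5 (Q = 5/1 = 5*1 = 5)
w(S) = 5 + S
(f + w(13))² = (-20 + (5 + 13))² = (-20 + 18)² = (-2)² = 4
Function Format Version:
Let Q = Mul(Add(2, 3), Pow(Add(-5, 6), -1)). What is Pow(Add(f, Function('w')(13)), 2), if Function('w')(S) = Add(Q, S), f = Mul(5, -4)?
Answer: 4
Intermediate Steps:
f = -20
Q = 5 (Q = Mul(5, Pow(1, -1)) = Mul(5, 1) = 5)
Function('w')(S) = Add(5, S)
Pow(Add(f, Function('w')(13)), 2) = Pow(Add(-20, Add(5, 13)), 2) = Pow(Add(-20, 18), 2) = Pow(-2, 2) = 4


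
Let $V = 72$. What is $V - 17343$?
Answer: $-17271$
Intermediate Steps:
$V - 17343 = 72 - 17343 = -17271$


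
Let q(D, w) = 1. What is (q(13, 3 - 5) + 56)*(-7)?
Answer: -399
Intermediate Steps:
(q(13, 3 - 5) + 56)*(-7) = (1 + 56)*(-7) = 57*(-7) = -399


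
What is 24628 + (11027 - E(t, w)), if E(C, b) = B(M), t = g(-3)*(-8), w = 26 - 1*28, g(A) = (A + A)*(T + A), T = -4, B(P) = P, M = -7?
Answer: 35662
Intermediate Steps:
g(A) = 2*A*(-4 + A) (g(A) = (A + A)*(-4 + A) = (2*A)*(-4 + A) = 2*A*(-4 + A))
w = -2 (w = 26 - 28 = -2)
t = -336 (t = (2*(-3)*(-4 - 3))*(-8) = (2*(-3)*(-7))*(-8) = 42*(-8) = -336)
E(C, b) = -7
24628 + (11027 - E(t, w)) = 24628 + (11027 - 1*(-7)) = 24628 + (11027 + 7) = 24628 + 11034 = 35662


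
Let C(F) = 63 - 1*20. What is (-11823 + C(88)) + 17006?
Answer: 5226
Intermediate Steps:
C(F) = 43 (C(F) = 63 - 20 = 43)
(-11823 + C(88)) + 17006 = (-11823 + 43) + 17006 = -11780 + 17006 = 5226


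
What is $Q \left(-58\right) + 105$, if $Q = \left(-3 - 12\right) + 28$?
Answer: $-649$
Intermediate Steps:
$Q = 13$ ($Q = -15 + 28 = 13$)
$Q \left(-58\right) + 105 = 13 \left(-58\right) + 105 = -754 + 105 = -649$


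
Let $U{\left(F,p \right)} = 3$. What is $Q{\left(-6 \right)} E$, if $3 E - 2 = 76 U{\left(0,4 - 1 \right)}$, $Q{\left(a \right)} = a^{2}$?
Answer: $2760$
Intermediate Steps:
$E = \frac{230}{3}$ ($E = \frac{2}{3} + \frac{76 \cdot 3}{3} = \frac{2}{3} + \frac{1}{3} \cdot 228 = \frac{2}{3} + 76 = \frac{230}{3} \approx 76.667$)
$Q{\left(-6 \right)} E = \left(-6\right)^{2} \cdot \frac{230}{3} = 36 \cdot \frac{230}{3} = 2760$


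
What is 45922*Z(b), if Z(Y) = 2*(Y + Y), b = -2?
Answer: -367376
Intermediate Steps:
Z(Y) = 4*Y (Z(Y) = 2*(2*Y) = 4*Y)
45922*Z(b) = 45922*(4*(-2)) = 45922*(-8) = -367376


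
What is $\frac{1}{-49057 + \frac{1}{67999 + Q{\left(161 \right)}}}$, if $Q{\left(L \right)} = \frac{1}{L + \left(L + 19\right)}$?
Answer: $- \frac{23187660}{1137517036279} \approx -2.0384 \cdot 10^{-5}$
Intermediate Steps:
$Q{\left(L \right)} = \frac{1}{19 + 2 L}$ ($Q{\left(L \right)} = \frac{1}{L + \left(19 + L\right)} = \frac{1}{19 + 2 L}$)
$\frac{1}{-49057 + \frac{1}{67999 + Q{\left(161 \right)}}} = \frac{1}{-49057 + \frac{1}{67999 + \frac{1}{19 + 2 \cdot 161}}} = \frac{1}{-49057 + \frac{1}{67999 + \frac{1}{19 + 322}}} = \frac{1}{-49057 + \frac{1}{67999 + \frac{1}{341}}} = \frac{1}{-49057 + \frac{1}{\frac{23187660}{341}}} = \frac{1}{-49057 + \frac{341}{23187660}} = \frac{1}{- \frac{1137517036279}{23187660}} = - \frac{23187660}{1137517036279}$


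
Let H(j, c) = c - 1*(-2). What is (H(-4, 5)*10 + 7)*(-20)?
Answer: -1540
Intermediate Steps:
H(j, c) = 2 + c (H(j, c) = c + 2 = 2 + c)
(H(-4, 5)*10 + 7)*(-20) = ((2 + 5)*10 + 7)*(-20) = (7*10 + 7)*(-20) = (70 + 7)*(-20) = 77*(-20) = -1540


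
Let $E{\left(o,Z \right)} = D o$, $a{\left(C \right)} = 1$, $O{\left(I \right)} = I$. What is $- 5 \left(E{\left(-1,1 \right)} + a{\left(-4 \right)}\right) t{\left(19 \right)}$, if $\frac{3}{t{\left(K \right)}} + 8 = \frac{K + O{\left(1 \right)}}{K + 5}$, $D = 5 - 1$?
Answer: $- \frac{270}{43} \approx -6.2791$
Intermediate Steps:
$D = 4$
$E{\left(o,Z \right)} = 4 o$
$t{\left(K \right)} = \frac{3}{-8 + \frac{1 + K}{5 + K}}$ ($t{\left(K \right)} = \frac{3}{-8 + \frac{K + 1}{K + 5}} = \frac{3}{-8 + \frac{1 + K}{5 + K}}$)
$- 5 \left(E{\left(-1,1 \right)} + a{\left(-4 \right)}\right) t{\left(19 \right)} = - 5 \left(4 \left(-1\right) + 1\right) \frac{3 \left(-5 - 19\right)}{39 + 7 \cdot 19} = - 5 \left(-4 + 1\right) \frac{3 \left(-5 - 19\right)}{39 + 133} = \left(-5\right) \left(-3\right) 3 \cdot \frac{1}{172} \left(-24\right) = 15 \cdot 3 \cdot \frac{1}{172} \left(-24\right) = 15 \left(- \frac{18}{43}\right) = - \frac{270}{43}$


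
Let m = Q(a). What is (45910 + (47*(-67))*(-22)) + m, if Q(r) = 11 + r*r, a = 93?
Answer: 123848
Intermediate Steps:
Q(r) = 11 + r**2
m = 8660 (m = 11 + 93**2 = 11 + 8649 = 8660)
(45910 + (47*(-67))*(-22)) + m = (45910 + (47*(-67))*(-22)) + 8660 = (45910 - 3149*(-22)) + 8660 = (45910 + 69278) + 8660 = 115188 + 8660 = 123848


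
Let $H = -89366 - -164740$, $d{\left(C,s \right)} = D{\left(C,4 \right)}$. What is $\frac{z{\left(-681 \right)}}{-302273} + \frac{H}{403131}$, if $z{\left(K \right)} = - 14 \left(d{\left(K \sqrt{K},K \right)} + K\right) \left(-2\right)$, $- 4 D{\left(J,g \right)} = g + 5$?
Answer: $\frac{30495824263}{121855616763} \approx 0.25026$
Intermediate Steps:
$D{\left(J,g \right)} = - \frac{5}{4} - \frac{g}{4}$ ($D{\left(J,g \right)} = - \frac{g + 5}{4} = - \frac{5 + g}{4} = - \frac{5}{4} - \frac{g}{4}$)
$d{\left(C,s \right)} = - \frac{9}{4}$ ($d{\left(C,s \right)} = - \frac{5}{4} - 1 = - \frac{9}{4}$)
$H = 75374$ ($H = -89366 + 164740 = 75374$)
$z{\left(K \right)} = -63 + 28 K$ ($z{\left(K \right)} = - 14 \left(- \frac{9}{4} + K\right) \left(-2\right) = - 14 \left(\frac{9}{2} - 2 K\right) = -63 + 28 K$)
$\frac{z{\left(-681 \right)}}{-302273} + \frac{H}{403131} = \frac{-63 + 28 \left(-681\right)}{-302273} + \frac{75374}{403131} = \left(-63 - 19068\right) \left(- \frac{1}{302273}\right) + 75374 \cdot \frac{1}{403131} = \left(-19131\right) \left(- \frac{1}{302273}\right) + \frac{75374}{403131} = \frac{19131}{302273} + \frac{75374}{403131} = \frac{30495824263}{121855616763}$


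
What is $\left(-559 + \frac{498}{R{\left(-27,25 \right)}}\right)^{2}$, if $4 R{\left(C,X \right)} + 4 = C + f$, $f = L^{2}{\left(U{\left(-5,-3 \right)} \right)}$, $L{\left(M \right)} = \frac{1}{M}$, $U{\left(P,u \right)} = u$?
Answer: $\frac{7510822225}{19321} \approx 3.8874 \cdot 10^{5}$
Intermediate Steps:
$f = \frac{1}{9}$ ($f = \left(\frac{1}{-3}\right)^{2} = \left(- \frac{1}{3}\right)^{2} = \frac{1}{9} \approx 0.11111$)
$R{\left(C,X \right)} = - \frac{35}{36} + \frac{C}{4}$ ($R{\left(C,X \right)} = -1 + \frac{C + \frac{1}{9}}{4} = -1 + \frac{\frac{1}{9} + C}{4} = -1 + \left(\frac{1}{36} + \frac{C}{4}\right) = - \frac{35}{36} + \frac{C}{4}$)
$\left(-559 + \frac{498}{R{\left(-27,25 \right)}}\right)^{2} = \left(-559 + \frac{498}{- \frac{35}{36} + \frac{1}{4} \left(-27\right)}\right)^{2} = \left(-559 + \frac{498}{- \frac{35}{36} - \frac{27}{4}}\right)^{2} = \left(-559 + \frac{498}{- \frac{139}{18}}\right)^{2} = \left(-559 + 498 \left(- \frac{18}{139}\right)\right)^{2} = \left(-559 - \frac{8964}{139}\right)^{2} = \left(- \frac{86665}{139}\right)^{2} = \frac{7510822225}{19321}$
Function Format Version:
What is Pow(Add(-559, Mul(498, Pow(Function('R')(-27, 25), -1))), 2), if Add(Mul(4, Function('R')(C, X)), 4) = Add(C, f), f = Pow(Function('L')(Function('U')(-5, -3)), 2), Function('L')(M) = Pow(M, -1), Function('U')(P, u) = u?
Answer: Rational(7510822225, 19321) ≈ 3.8874e+5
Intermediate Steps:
f = Rational(1, 9) (f = Pow(Pow(-3, -1), 2) = Pow(Rational(-1, 3), 2) = Rational(1, 9) ≈ 0.11111)
Function('R')(C, X) = Add(Rational(-35, 36), Mul(Rational(1, 4), C)) (Function('R')(C, X) = Add(-1, Mul(Rational(1, 4), Add(C, Rational(1, 9)))) = Add(-1, Mul(Rational(1, 4), Add(Rational(1, 9), C))) = Add(-1, Add(Rational(1, 36), Mul(Rational(1, 4), C))) = Add(Rational(-35, 36), Mul(Rational(1, 4), C)))
Pow(Add(-559, Mul(498, Pow(Function('R')(-27, 25), -1))), 2) = Pow(Add(-559, Mul(498, Pow(Add(Rational(-35, 36), Mul(Rational(1, 4), -27)), -1))), 2) = Pow(Add(-559, Mul(498, Pow(Add(Rational(-35, 36), Rational(-27, 4)), -1))), 2) = Pow(Add(-559, Mul(498, Pow(Rational(-139, 18), -1))), 2) = Pow(Add(-559, Mul(498, Rational(-18, 139))), 2) = Pow(Add(-559, Rational(-8964, 139)), 2) = Pow(Rational(-86665, 139), 2) = Rational(7510822225, 19321)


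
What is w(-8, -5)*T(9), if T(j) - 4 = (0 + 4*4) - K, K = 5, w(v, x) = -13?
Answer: -195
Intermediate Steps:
T(j) = 15 (T(j) = 4 + ((0 + 4*4) - 1*5) = 4 + ((0 + 16) - 5) = 4 + (16 - 5) = 4 + 11 = 15)
w(-8, -5)*T(9) = -13*15 = -195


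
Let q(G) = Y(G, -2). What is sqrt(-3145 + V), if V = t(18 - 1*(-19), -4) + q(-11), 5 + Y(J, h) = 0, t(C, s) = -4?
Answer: I*sqrt(3154) ≈ 56.16*I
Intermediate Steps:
Y(J, h) = -5 (Y(J, h) = -5 + 0 = -5)
q(G) = -5
V = -9 (V = -4 - 5 = -9)
sqrt(-3145 + V) = sqrt(-3145 - 9) = sqrt(-3154) = I*sqrt(3154)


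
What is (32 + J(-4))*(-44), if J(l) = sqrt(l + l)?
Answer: -1408 - 88*I*sqrt(2) ≈ -1408.0 - 124.45*I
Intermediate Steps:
J(l) = sqrt(2)*sqrt(l) (J(l) = sqrt(2*l) = sqrt(2)*sqrt(l))
(32 + J(-4))*(-44) = (32 + sqrt(2)*sqrt(-4))*(-44) = (32 + sqrt(2)*(2*I))*(-44) = (32 + 2*I*sqrt(2))*(-44) = -1408 - 88*I*sqrt(2)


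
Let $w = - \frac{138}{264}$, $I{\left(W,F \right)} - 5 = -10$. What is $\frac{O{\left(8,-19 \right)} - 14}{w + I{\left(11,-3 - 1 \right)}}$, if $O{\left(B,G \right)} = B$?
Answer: $\frac{88}{81} \approx 1.0864$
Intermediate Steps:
$I{\left(W,F \right)} = -5$ ($I{\left(W,F \right)} = 5 - 10 = -5$)
$w = - \frac{23}{44}$ ($w = \left(-138\right) \frac{1}{264} = - \frac{23}{44} \approx -0.52273$)
$\frac{O{\left(8,-19 \right)} - 14}{w + I{\left(11,-3 - 1 \right)}} = \frac{8 - 14}{- \frac{23}{44} - 5} = - \frac{6}{- \frac{243}{44}} = \left(-6\right) \left(- \frac{44}{243}\right) = \frac{88}{81}$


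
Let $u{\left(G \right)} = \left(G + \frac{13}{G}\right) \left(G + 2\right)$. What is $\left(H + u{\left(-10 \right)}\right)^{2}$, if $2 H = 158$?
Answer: $\frac{717409}{25} \approx 28696.0$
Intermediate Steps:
$u{\left(G \right)} = \left(2 + G\right) \left(G + \frac{13}{G}\right)$ ($u{\left(G \right)} = \left(G + \frac{13}{G}\right) \left(2 + G\right) = \left(2 + G\right) \left(G + \frac{13}{G}\right)$)
$H = 79$ ($H = \frac{1}{2} \cdot 158 = 79$)
$\left(H + u{\left(-10 \right)}\right)^{2} = \left(79 + \left(13 + \left(-10\right)^{2} + 2 \left(-10\right) + \frac{26}{-10}\right)\right)^{2} = \left(79 + \left(13 + 100 - 20 + 26 \left(- \frac{1}{10}\right)\right)\right)^{2} = \left(79 + \left(13 + 100 - 20 - \frac{13}{5}\right)\right)^{2} = \left(79 + \frac{452}{5}\right)^{2} = \left(\frac{847}{5}\right)^{2} = \frac{717409}{25}$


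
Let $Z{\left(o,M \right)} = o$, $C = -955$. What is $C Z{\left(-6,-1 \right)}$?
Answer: $5730$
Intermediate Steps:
$C Z{\left(-6,-1 \right)} = \left(-955\right) \left(-6\right) = 5730$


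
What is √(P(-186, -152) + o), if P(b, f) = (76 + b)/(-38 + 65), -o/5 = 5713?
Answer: I*√2314095/9 ≈ 169.02*I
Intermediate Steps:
o = -28565 (o = -5*5713 = -28565)
P(b, f) = 76/27 + b/27 (P(b, f) = (76 + b)/27 = (76 + b)*(1/27) = 76/27 + b/27)
√(P(-186, -152) + o) = √((76/27 + (1/27)*(-186)) - 28565) = √((76/27 - 62/9) - 28565) = √(-110/27 - 28565) = √(-771365/27) = I*√2314095/9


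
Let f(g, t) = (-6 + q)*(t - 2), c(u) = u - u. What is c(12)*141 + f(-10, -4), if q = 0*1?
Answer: 36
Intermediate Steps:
q = 0
c(u) = 0
f(g, t) = 12 - 6*t (f(g, t) = (-6 + 0)*(t - 2) = -6*(-2 + t) = 12 - 6*t)
c(12)*141 + f(-10, -4) = 0*141 + (12 - 6*(-4)) = 0 + (12 + 24) = 0 + 36 = 36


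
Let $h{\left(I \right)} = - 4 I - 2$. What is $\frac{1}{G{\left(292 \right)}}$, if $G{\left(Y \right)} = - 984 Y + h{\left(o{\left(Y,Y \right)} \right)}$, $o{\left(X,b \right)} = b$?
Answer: $- \frac{1}{288498} \approx -3.4662 \cdot 10^{-6}$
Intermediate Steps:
$h{\left(I \right)} = -2 - 4 I$
$G{\left(Y \right)} = -2 - 988 Y$ ($G{\left(Y \right)} = - 984 Y - \left(2 + 4 Y\right) = -2 - 988 Y$)
$\frac{1}{G{\left(292 \right)}} = \frac{1}{-2 - 288496} = \frac{1}{-288498} = - \frac{1}{288498}$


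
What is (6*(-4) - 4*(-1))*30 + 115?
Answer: -485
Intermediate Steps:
(6*(-4) - 4*(-1))*30 + 115 = (-24 + 4)*30 + 115 = -20*30 + 115 = -600 + 115 = -485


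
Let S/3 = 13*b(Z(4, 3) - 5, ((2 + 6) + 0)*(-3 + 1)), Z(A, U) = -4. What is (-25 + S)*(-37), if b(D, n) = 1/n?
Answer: 16243/16 ≈ 1015.2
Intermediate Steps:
S = -39/16 (S = 3*(13/((((2 + 6) + 0)*(-3 + 1)))) = 3*(13/(((8 + 0)*(-2)))) = 3*(13/((8*(-2)))) = 3*(13/(-16)) = 3*(13*(-1/16)) = 3*(-13/16) = -39/16 ≈ -2.4375)
(-25 + S)*(-37) = (-25 - 39/16)*(-37) = -439/16*(-37) = 16243/16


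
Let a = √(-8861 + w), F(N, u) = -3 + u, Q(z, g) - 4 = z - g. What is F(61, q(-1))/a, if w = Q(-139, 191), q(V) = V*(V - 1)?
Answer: I*√9187/9187 ≈ 0.010433*I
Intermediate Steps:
q(V) = V*(-1 + V)
Q(z, g) = 4 + z - g (Q(z, g) = 4 + (z - g) = 4 + z - g)
w = -326 (w = 4 - 139 - 1*191 = 4 - 139 - 191 = -326)
a = I*√9187 (a = √(-8861 - 326) = √(-9187) = I*√9187 ≈ 95.849*I)
F(61, q(-1))/a = (-3 - (-1 - 1))/((I*√9187)) = (-3 - 1*(-2))*(-I*√9187/9187) = (-3 + 2)*(-I*√9187/9187) = -(-1)*I*√9187/9187 = I*√9187/9187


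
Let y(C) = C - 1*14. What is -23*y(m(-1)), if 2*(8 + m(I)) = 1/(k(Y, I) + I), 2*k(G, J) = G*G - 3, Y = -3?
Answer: 2001/4 ≈ 500.25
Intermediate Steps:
k(G, J) = -3/2 + G²/2 (k(G, J) = (G*G - 3)/2 = (G² - 3)/2 = (-3 + G²)/2 = -3/2 + G²/2)
m(I) = -8 + 1/(2*(3 + I)) (m(I) = -8 + 1/(2*((-3/2 + (½)*(-3)²) + I)) = -8 + 1/(2*((-3/2 + (½)*9) + I)) = -8 + 1/(2*((-3/2 + 9/2) + I)) = -8 + 1/(2*(3 + I)))
y(C) = -14 + C (y(C) = C - 14 = -14 + C)
-23*y(m(-1)) = -23*(-14 + (-47 - 16*(-1))/(2*(3 - 1))) = -23*(-14 + (½)*(-47 + 16)/2) = -23*(-14 + (½)*(½)*(-31)) = -23*(-14 - 31/4) = -23*(-87/4) = 2001/4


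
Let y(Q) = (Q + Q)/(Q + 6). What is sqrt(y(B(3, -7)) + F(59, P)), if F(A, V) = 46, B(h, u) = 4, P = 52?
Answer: 3*sqrt(130)/5 ≈ 6.8410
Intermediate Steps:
y(Q) = 2*Q/(6 + Q) (y(Q) = (2*Q)/(6 + Q) = 2*Q/(6 + Q))
sqrt(y(B(3, -7)) + F(59, P)) = sqrt(2*4/(6 + 4) + 46) = sqrt(2*4/10 + 46) = sqrt(2*4*(1/10) + 46) = sqrt(4/5 + 46) = sqrt(234/5) = 3*sqrt(130)/5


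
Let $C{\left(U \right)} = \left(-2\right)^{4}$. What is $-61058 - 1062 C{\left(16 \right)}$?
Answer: $-78050$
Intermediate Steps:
$C{\left(U \right)} = 16$
$-61058 - 1062 C{\left(16 \right)} = -61058 - 16992 = -78050$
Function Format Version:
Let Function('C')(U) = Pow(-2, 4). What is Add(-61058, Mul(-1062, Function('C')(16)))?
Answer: -78050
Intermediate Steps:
Function('C')(U) = 16
Add(-61058, Mul(-1062, Function('C')(16))) = Add(-61058, Mul(-1062, 16)) = Add(-61058, -16992) = -78050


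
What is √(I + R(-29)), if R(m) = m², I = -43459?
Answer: I*√42618 ≈ 206.44*I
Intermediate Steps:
√(I + R(-29)) = √(-43459 + (-29)²) = √(-43459 + 841) = √(-42618) = I*√42618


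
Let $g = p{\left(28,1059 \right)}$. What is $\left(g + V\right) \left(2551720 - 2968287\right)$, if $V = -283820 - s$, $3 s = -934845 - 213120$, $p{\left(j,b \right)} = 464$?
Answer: $-41364686533$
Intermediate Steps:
$g = 464$
$s = -382655$ ($s = \frac{-934845 - 213120}{3} = \frac{1}{3} \left(-1147965\right) = -382655$)
$V = 98835$ ($V = -283820 - -382655 = -283820 + 382655 = 98835$)
$\left(g + V\right) \left(2551720 - 2968287\right) = \left(464 + 98835\right) \left(2551720 - 2968287\right) = 99299 \left(-416567\right) = -41364686533$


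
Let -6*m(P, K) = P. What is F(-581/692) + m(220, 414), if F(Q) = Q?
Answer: -77863/2076 ≈ -37.506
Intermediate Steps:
m(P, K) = -P/6
F(-581/692) + m(220, 414) = -581/692 - ⅙*220 = -581*1/692 - 110/3 = -581/692 - 110/3 = -77863/2076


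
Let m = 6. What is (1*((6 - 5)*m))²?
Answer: 36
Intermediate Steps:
(1*((6 - 5)*m))² = (1*((6 - 5)*6))² = (1*(1*6))² = (1*6)² = 6² = 36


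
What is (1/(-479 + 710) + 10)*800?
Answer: 1848800/231 ≈ 8003.5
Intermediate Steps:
(1/(-479 + 710) + 10)*800 = (1/231 + 10)*800 = (2311/231)*800 = 1848800/231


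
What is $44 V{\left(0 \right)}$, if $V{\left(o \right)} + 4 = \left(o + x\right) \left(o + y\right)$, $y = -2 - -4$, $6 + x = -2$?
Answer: $-880$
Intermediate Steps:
$x = -8$ ($x = -6 - 2 = -8$)
$y = 2$ ($y = -2 + 4 = 2$)
$V{\left(o \right)} = -4 + \left(-8 + o\right) \left(2 + o\right)$ ($V{\left(o \right)} = -4 + \left(o - 8\right) \left(o + 2\right) = -4 + \left(-8 + o\right) \left(2 + o\right)$)
$44 V{\left(0 \right)} = 44 \left(-20 + 0^{2} - 0\right) = 44 \left(-20 + 0 + 0\right) = 44 \left(-20\right) = -880$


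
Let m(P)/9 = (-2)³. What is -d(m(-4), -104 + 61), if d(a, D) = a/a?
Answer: -1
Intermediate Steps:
m(P) = -72 (m(P) = 9*(-2)³ = 9*(-8) = -72)
d(a, D) = 1
-d(m(-4), -104 + 61) = -1*1 = -1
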